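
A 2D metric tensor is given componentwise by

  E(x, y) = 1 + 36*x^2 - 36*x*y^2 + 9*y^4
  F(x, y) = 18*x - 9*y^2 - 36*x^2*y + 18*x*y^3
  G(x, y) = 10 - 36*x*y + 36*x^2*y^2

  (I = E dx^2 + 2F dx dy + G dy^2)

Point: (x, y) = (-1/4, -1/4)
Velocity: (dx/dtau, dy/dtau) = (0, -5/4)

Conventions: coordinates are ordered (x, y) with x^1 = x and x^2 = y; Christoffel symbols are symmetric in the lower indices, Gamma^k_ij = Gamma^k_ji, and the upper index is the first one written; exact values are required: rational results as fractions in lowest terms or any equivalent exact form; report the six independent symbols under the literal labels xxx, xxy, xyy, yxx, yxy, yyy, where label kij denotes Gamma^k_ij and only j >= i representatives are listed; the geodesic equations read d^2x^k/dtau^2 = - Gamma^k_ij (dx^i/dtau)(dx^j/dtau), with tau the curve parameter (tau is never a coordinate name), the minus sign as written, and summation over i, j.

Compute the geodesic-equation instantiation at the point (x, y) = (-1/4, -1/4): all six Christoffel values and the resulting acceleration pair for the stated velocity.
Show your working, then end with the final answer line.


E = 985/256, F = -567/128, G = 505/64 at the point
E_x = -81/4, E_y = -81/16, F_x = 423/32, F_y = 45/32, G_x = 63/8, G_y = 63/8
EG - F^2 = 2749/256;  g^inv = (256/2749) * [[505/64, 567/128], [567/128, 985/256]]
first-kind symbols [ij,l] = (1/2)(d_i g_jl + d_j g_il - d_l g_ij): [xx,x] = E_x/2 = -81/8, [xx,y] = F_x - E_y/2 = 63/4, [xy,x] = E_y/2 = -81/32, [xy,y] = G_x/2 = 63/16, [yy,x] = F_y - G_x/2 = -81/32, [yy,y] = G_y/2 = 63/16
Gamma^x_ij = (G*[ij,x] - F*[ij,y])/(EG - F^2), Gamma^y_ij = (E*[ij,y] - F*[ij,x])/(EG - F^2)
Gamma_xxx = -2592/2749, Gamma_xxy = -648/2749, Gamma_xyy = -648/2749, Gamma_yxx = 4032/2749, Gamma_yxy = 1008/2749, Gamma_yyy = 1008/2749
d^2x/dtau^2 = -(Gamma_xxx*(0)^2 + 2*Gamma_xxy*(0)*(-5/4) + Gamma_xyy*(-5/4)^2) = 2025/5498
d^2y/dtau^2 = -(Gamma_yxx*(0)^2 + 2*Gamma_yxy*(0)*(-5/4) + Gamma_yyy*(-5/4)^2) = -1575/2749

Answer: Gamma_xxx = -2592/2749, Gamma_xxy = -648/2749, Gamma_xyy = -648/2749, Gamma_yxx = 4032/2749, Gamma_yxy = 1008/2749, Gamma_yyy = 1008/2749; accelerations (d^2x/dtau^2, d^2y/dtau^2) = (2025/5498, -1575/2749)


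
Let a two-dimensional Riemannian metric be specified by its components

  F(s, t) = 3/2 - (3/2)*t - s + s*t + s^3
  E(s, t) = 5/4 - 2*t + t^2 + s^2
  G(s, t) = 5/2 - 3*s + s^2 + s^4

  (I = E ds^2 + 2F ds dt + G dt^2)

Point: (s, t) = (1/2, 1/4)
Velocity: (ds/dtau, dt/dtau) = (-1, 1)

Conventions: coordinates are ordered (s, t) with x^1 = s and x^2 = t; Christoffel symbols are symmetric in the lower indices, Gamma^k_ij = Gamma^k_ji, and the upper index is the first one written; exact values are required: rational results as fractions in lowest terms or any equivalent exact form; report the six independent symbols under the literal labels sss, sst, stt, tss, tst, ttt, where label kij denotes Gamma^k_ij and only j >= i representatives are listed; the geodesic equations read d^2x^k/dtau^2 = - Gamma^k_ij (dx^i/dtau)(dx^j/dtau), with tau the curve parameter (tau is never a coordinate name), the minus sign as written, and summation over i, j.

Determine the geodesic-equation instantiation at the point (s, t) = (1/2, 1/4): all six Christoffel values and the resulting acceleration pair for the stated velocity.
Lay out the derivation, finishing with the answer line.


E = 17/16, F = 7/8, G = 21/16 at the point
E_s = 1, E_t = -3/2, F_s = 0, F_t = -1, G_s = -3/2, G_t = 0
EG - F^2 = 161/256;  g^inv = (256/161) * [[21/16, -7/8], [-7/8, 17/16]]
first-kind symbols [ij,l] = (1/2)(d_i g_jl + d_j g_il - d_l g_ij): [ss,s] = E_s/2 = 1/2, [ss,t] = F_s - E_t/2 = 3/4, [st,s] = E_t/2 = -3/4, [st,t] = G_s/2 = -3/4, [tt,s] = F_t - G_s/2 = -1/4, [tt,t] = G_t/2 = 0
Gamma^s_ij = (G*[ij,s] - F*[ij,t])/(EG - F^2), Gamma^t_ij = (E*[ij,t] - F*[ij,s])/(EG - F^2)
Gamma_sss = 0, Gamma_sst = -12/23, Gamma_stt = -12/23, Gamma_tss = 4/7, Gamma_tst = -36/161, Gamma_ttt = 8/23
d^2s/dtau^2 = -(Gamma_sss*(-1)^2 + 2*Gamma_sst*(-1)*(1) + Gamma_stt*(1)^2) = -12/23
d^2t/dtau^2 = -(Gamma_tss*(-1)^2 + 2*Gamma_tst*(-1)*(1) + Gamma_ttt*(1)^2) = -220/161

Answer: Gamma_sss = 0, Gamma_sst = -12/23, Gamma_stt = -12/23, Gamma_tss = 4/7, Gamma_tst = -36/161, Gamma_ttt = 8/23; accelerations (d^2s/dtau^2, d^2t/dtau^2) = (-12/23, -220/161)


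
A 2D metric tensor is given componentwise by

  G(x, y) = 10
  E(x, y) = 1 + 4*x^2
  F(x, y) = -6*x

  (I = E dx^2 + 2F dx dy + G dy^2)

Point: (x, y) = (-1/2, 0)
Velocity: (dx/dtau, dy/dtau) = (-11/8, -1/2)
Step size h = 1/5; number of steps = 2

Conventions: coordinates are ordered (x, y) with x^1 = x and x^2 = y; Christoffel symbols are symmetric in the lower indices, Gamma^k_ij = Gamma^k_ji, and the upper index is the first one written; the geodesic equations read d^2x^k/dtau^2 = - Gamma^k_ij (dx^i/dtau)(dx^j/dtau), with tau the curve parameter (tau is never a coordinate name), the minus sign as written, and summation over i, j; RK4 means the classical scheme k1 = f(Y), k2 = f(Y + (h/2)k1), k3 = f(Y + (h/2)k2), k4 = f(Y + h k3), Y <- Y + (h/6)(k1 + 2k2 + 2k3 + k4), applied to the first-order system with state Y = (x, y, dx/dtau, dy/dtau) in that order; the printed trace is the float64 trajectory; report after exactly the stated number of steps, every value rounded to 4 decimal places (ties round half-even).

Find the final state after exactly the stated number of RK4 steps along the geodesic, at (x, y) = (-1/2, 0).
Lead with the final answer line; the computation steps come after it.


Answer: x = -1.0185, y = -0.1288, dx/dtau = -1.2124, dy/dtau = -0.1716

f(Y) = (dx/dtau, dy/dtau, -Gamma^x_ij Y'^i Y'^j, -Gamma^y_ij Y'^i Y'^j) with the Gammas evaluated at the stage position; h = 0.200000; intermediate values shown to 6 dp
step 0: x = -0.5000, y = 0.0000, dx/dtau = -1.3750, dy/dtau = -0.5000
step 1:
  k1: at (x, y) = (-0.500000, 0.000000), (dx/dtau, dy/dtau) = (-1.375000, -0.500000); Gamma_xxx = -0.181818, Gamma_xxy = 0.000000, Gamma_xyy = 0.000000, Gamma_yxx = -0.545455, Gamma_yxy = 0.000000, Gamma_yyy = 0.000000; k1 = (-1.375000, -0.500000, 0.343750, 1.031250)
  k2: at (x, y) = (-0.637500, -0.050000), (dx/dtau, dy/dtau) = (-1.340625, -0.396875); Gamma_xxx = -0.219343, Gamma_xxy = 0.000000, Gamma_xyy = 0.000000, Gamma_yxx = -0.516101, Gamma_yxy = 0.000000, Gamma_yyy = 0.000000; k2 = (-1.340625, -0.396875, 0.394220, 0.927576)
  k3: at (x, y) = (-0.634062, -0.039688), (dx/dtau, dy/dtau) = (-1.335578, -0.407242); Gamma_xxx = -0.218489, Gamma_xxy = 0.000000, Gamma_xyy = 0.000000, Gamma_yxx = -0.516879, Gamma_yxy = 0.000000, Gamma_yyy = 0.000000; k3 = (-1.335578, -0.407242, 0.389734, 0.921992)
  k4: at (x, y) = (-0.767116, -0.081448), (dx/dtau, dy/dtau) = (-1.297053, -0.315602); Gamma_xxx = -0.248381, Gamma_xxy = 0.000000, Gamma_xyy = 0.000000, Gamma_yxx = -0.485678, Gamma_yxy = 0.000000, Gamma_yyy = 0.000000; k4 = (-1.297053, -0.315602, 0.417863, 0.817079)
  Y <- Y + (h/6)(k1 + 2k2 + 2k3 + k4): x = -0.7675, y = -0.0808, dx/dtau = -1.2973, dy/dtau = -0.3151
step 2:
  k1: at (x, y) = (-0.767482, -0.080795), (dx/dtau, dy/dtau) = (-1.297349, -0.315085); Gamma_xxx = -0.248454, Gamma_xxy = 0.000000, Gamma_xyy = 0.000000, Gamma_yxx = -0.485590, Gamma_yxy = 0.000000, Gamma_yyy = 0.000000; k1 = (-1.297349, -0.315085, 0.418177, 0.817303)
  k2: at (x, y) = (-0.897217, -0.112303), (dx/dtau, dy/dtau) = (-1.255532, -0.233354); Gamma_xxx = -0.271473, Gamma_xxy = 0.000000, Gamma_xyy = 0.000000, Gamma_yxx = -0.453858, Gamma_yxy = 0.000000, Gamma_yyy = 0.000000; k2 = (-1.255532, -0.233354, 0.427939, 0.715444)
  k3: at (x, y) = (-0.893035, -0.104130), (dx/dtau, dy/dtau) = (-1.254555, -0.243540); Gamma_xxx = -0.270821, Gamma_xxy = 0.000000, Gamma_xyy = 0.000000, Gamma_yxx = -0.454888, Gamma_yxy = 0.000000, Gamma_yyy = 0.000000; k3 = (-1.254555, -0.243540, 0.426248, 0.715953)
  k4: at (x, y) = (-1.018393, -0.129503), (dx/dtau, dy/dtau) = (-1.212100, -0.171894); Gamma_xxx = -0.287916, Gamma_xxy = 0.000000, Gamma_xyy = 0.000000, Gamma_yxx = -0.424073, Gamma_yxy = 0.000000, Gamma_yyy = 0.000000; k4 = (-1.212100, -0.171894, 0.423001, 0.623043)
  Y <- Y + (h/6)(k1 + 2k2 + 2k3 + k4): x = -1.0185, y = -0.1288, dx/dtau = -1.2124, dy/dtau = -0.1716


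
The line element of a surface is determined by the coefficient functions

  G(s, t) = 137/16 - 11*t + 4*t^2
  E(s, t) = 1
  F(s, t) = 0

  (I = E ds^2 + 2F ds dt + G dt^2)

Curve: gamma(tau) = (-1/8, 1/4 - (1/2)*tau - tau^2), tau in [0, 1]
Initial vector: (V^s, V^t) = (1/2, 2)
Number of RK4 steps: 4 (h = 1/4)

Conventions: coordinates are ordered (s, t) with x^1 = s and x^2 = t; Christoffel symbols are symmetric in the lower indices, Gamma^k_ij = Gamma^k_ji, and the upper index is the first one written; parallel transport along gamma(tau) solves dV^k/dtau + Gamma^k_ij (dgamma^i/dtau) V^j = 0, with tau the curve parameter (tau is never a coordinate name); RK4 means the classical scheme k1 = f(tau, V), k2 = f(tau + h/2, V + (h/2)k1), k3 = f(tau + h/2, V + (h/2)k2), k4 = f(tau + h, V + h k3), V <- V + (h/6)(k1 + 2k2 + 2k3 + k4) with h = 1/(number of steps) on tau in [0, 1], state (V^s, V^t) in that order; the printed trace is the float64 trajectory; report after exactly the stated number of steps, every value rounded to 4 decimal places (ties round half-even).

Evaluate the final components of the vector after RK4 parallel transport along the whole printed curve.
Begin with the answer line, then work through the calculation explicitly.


Answer: V^s = 0.5000, V^t = 0.9214

gamma'(tau) = (0, -1/2 - 2*tau); f(tau, V)^k = -Gamma^k_ij(gamma(tau)) gamma'^i(tau) V^j; h = 1/4; intermediate values shown to 6 dp
curve data and Christoffel symbols at the stage parameters:
  tau = 0.000000: gamma = (-0.125000, 0.250000), gamma' = (0.000000, -0.500000); Gamma_sss = 0.000000, Gamma_sst = 0.000000, Gamma_stt = 0.000000, Gamma_tss = 0.000000, Gamma_tst = 0.000000, Gamma_ttt = -0.742268
  tau = 0.125000: gamma = (-0.125000, 0.171875), gamma' = (0.000000, -0.750000); Gamma_sss = 0.000000, Gamma_sst = 0.000000, Gamma_stt = 0.000000, Gamma_tss = 0.000000, Gamma_tst = 0.000000, Gamma_ttt = -0.708759
  tau = 0.250000: gamma = (-0.125000, 0.062500), gamma' = (0.000000, -1.000000); Gamma_sss = 0.000000, Gamma_sst = 0.000000, Gamma_stt = 0.000000, Gamma_tss = 0.000000, Gamma_tst = 0.000000, Gamma_ttt = -0.665347
  tau = 0.375000: gamma = (-0.125000, -0.078125), gamma' = (0.000000, -1.250000); Gamma_sss = 0.000000, Gamma_sst = 0.000000, Gamma_stt = 0.000000, Gamma_tss = 0.000000, Gamma_tst = 0.000000, Gamma_ttt = -0.615321
  tau = 0.500000: gamma = (-0.125000, -0.250000), gamma' = (0.000000, -1.500000); Gamma_sss = 0.000000, Gamma_sst = 0.000000, Gamma_stt = 0.000000, Gamma_tss = 0.000000, Gamma_tst = 0.000000, Gamma_ttt = -0.562162
  tau = 0.625000: gamma = (-0.125000, -0.453125), gamma' = (0.000000, -1.750000); Gamma_sss = 0.000000, Gamma_sst = 0.000000, Gamma_stt = 0.000000, Gamma_tss = 0.000000, Gamma_tst = 0.000000, Gamma_ttt = -0.508938
  tau = 0.750000: gamma = (-0.125000, -0.687500), gamma' = (0.000000, -2.000000); Gamma_sss = 0.000000, Gamma_sst = 0.000000, Gamma_stt = 0.000000, Gamma_tss = 0.000000, Gamma_tst = 0.000000, Gamma_ttt = -0.457936
  tau = 0.875000: gamma = (-0.125000, -0.953125), gamma' = (0.000000, -2.250000); Gamma_sss = 0.000000, Gamma_sst = 0.000000, Gamma_stt = 0.000000, Gamma_tss = 0.000000, Gamma_tst = 0.000000, Gamma_ttt = -0.410592
  tau = 1.000000: gamma = (-0.125000, -1.250000), gamma' = (0.000000, -2.500000); Gamma_sss = 0.000000, Gamma_sst = 0.000000, Gamma_stt = 0.000000, Gamma_tss = 0.000000, Gamma_tst = 0.000000, Gamma_ttt = -0.367615
step 0: V^s = 0.5000, V^t = 2.0000
step 1: k1 = (0.000000, -0.742268), k2 = (0.000000, -1.013817), k3 = (0.000000, -0.995774), k4 = (0.000000, -1.165059); V <- V + (h/6)(k1 + 2k2 + 2k3 + k4): V^s = 0.5000, V^t = 1.7531
step 2: k1 = (0.000000, -1.166394), k2 = (0.000000, -1.236228), k3 = (0.000000, -1.229514), k4 = (0.000000, -1.219063); V <- V + (h/6)(k1 + 2k2 + 2k3 + k4): V^s = 0.5000, V^t = 1.4482
step 3: k1 = (0.000000, -1.221176), k2 = (0.000000, -1.153863), k3 = (0.000000, -1.161357), k4 = (0.000000, -1.060442); V <- V + (h/6)(k1 + 2k2 + 2k3 + k4): V^s = 0.5000, V^t = 1.1602
step 4: k1 = (0.000000, -1.062582), k2 = (0.000000, -0.949112), k3 = (0.000000, -0.962216), k4 = (0.000000, -0.845177); V <- V + (h/6)(k1 + 2k2 + 2k3 + k4): V^s = 0.5000, V^t = 0.9214


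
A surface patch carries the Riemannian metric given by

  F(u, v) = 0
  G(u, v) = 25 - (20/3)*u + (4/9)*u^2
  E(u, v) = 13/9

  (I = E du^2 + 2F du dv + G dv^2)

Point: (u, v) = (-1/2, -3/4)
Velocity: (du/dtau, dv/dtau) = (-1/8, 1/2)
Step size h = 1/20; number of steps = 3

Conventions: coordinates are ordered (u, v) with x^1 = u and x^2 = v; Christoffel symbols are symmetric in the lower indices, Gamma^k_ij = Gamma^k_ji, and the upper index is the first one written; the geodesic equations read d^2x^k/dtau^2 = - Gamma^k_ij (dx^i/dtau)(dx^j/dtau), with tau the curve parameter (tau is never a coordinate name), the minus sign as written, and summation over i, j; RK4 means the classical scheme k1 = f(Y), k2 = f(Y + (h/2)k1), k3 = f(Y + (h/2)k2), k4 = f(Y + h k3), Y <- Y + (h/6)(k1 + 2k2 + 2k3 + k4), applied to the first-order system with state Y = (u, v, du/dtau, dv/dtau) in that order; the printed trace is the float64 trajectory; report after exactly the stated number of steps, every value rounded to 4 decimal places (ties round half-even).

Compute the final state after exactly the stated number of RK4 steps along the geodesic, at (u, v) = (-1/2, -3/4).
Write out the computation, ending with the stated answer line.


f(Y) = (du/dtau, dv/dtau, -Gamma^u_ij Y'^i Y'^j, -Gamma^v_ij Y'^i Y'^j) with the Gammas evaluated at the stage position; h = 0.050000; intermediate values shown to 6 dp
step 0: u = -0.5000, v = -0.7500, du/dtau = -0.1250, dv/dtau = 0.5000
step 1:
  k1: at (u, v) = (-0.500000, -0.750000), (du/dtau, dv/dtau) = (-0.125000, 0.500000); Gamma_uuu = 0.000000, Gamma_uuv = 0.000000, Gamma_uvv = 2.461538, Gamma_vuu = 0.000000, Gamma_vuv = -0.125000, Gamma_vvv = 0.000000; k1 = (-0.125000, 0.500000, -0.615385, -0.015625)
  k2: at (u, v) = (-0.503125, -0.737500), (du/dtau, dv/dtau) = (-0.140385, 0.499609); Gamma_uuu = 0.000000, Gamma_uuv = 0.000000, Gamma_uvv = 2.462500, Gamma_vuu = 0.000000, Gamma_vuv = -0.124951, Gamma_vvv = 0.000000; k2 = (-0.140385, 0.499609, -0.614663, -0.017528)
  k3: at (u, v) = (-0.503510, -0.737510), (du/dtau, dv/dtau) = (-0.140367, 0.499562); Gamma_uuu = 0.000000, Gamma_uuv = 0.000000, Gamma_uvv = 2.462618, Gamma_vuu = 0.000000, Gamma_vuv = -0.124945, Gamma_vvv = 0.000000; k3 = (-0.140367, 0.499562, -0.614576, -0.017523)
  k4: at (u, v) = (-0.507018, -0.725022), (du/dtau, dv/dtau) = (-0.155729, 0.499124); Gamma_uuu = 0.000000, Gamma_uuv = 0.000000, Gamma_uvv = 2.463698, Gamma_vuu = 0.000000, Gamma_vuv = -0.124890, Gamma_vvv = 0.000000; k4 = (-0.155729, 0.499124, -0.613768, -0.019415)
  Y <- Y + (h/6)(k1 + 2k2 + 2k3 + k4): u = -0.5070, v = -0.7250, du/dtau = -0.1557, dv/dtau = 0.4991
step 2:
  k1: at (u, v) = (-0.507019, -0.725021), (du/dtau, dv/dtau) = (-0.155730, 0.499124); Gamma_uuu = 0.000000, Gamma_uuv = 0.000000, Gamma_uvv = 2.463698, Gamma_vuu = 0.000000, Gamma_vuv = -0.124890, Gamma_vvv = 0.000000; k1 = (-0.155730, 0.499124, -0.613768, -0.019415)
  k2: at (u, v) = (-0.510912, -0.712543), (du/dtau, dv/dtau) = (-0.171074, 0.498638); Gamma_uuu = 0.000000, Gamma_uuv = 0.000000, Gamma_uvv = 2.464896, Gamma_vuu = 0.000000, Gamma_vuv = -0.124830, Gamma_vvv = 0.000000; k2 = (-0.171074, 0.498638, -0.612872, -0.021297)
  k3: at (u, v) = (-0.511295, -0.712555), (du/dtau, dv/dtau) = (-0.171052, 0.498591); Gamma_uuu = 0.000000, Gamma_uuv = 0.000000, Gamma_uvv = 2.465014, Gamma_vuu = 0.000000, Gamma_vuv = -0.124824, Gamma_vvv = 0.000000; k3 = (-0.171052, 0.498591, -0.612786, -0.021291)
  k4: at (u, v) = (-0.515571, -0.700092), (du/dtau, dv/dtau) = (-0.186370, 0.498059); Gamma_uuu = 0.000000, Gamma_uuv = 0.000000, Gamma_uvv = 2.466330, Gamma_vuu = 0.000000, Gamma_vuv = -0.124757, Gamma_vvv = 0.000000; k4 = (-0.186370, 0.498059, -0.611805, -0.023161)
  Y <- Y + (h/6)(k1 + 2k2 + 2k3 + k4): u = -0.5156, v = -0.7001, du/dtau = -0.1864, dv/dtau = 0.4981
step 3:
  k1: at (u, v) = (-0.515572, -0.700091), (du/dtau, dv/dtau) = (-0.186371, 0.498059); Gamma_uuu = 0.000000, Gamma_uuv = 0.000000, Gamma_uvv = 2.466330, Gamma_vuu = 0.000000, Gamma_vuv = -0.124757, Gamma_vvv = 0.000000; k1 = (-0.186371, 0.498059, -0.611805, -0.023161)
  k2: at (u, v) = (-0.520231, -0.687639), (du/dtau, dv/dtau) = (-0.201666, 0.497480); Gamma_uuu = 0.000000, Gamma_uuv = 0.000000, Gamma_uvv = 2.467763, Gamma_vuu = 0.000000, Gamma_vuv = -0.124685, Gamma_vvv = 0.000000; k2 = (-0.201666, 0.497480, -0.610738, -0.025018)
  k3: at (u, v) = (-0.520613, -0.687654), (du/dtau, dv/dtau) = (-0.201639, 0.497434); Gamma_uuu = 0.000000, Gamma_uuv = 0.000000, Gamma_uvv = 2.467881, Gamma_vuu = 0.000000, Gamma_vuv = -0.124679, Gamma_vvv = 0.000000; k3 = (-0.201639, 0.497434, -0.610653, -0.025011)
  k4: at (u, v) = (-0.525654, -0.675219), (du/dtau, dv/dtau) = (-0.216904, 0.496809); Gamma_uuu = 0.000000, Gamma_uuv = 0.000000, Gamma_uvv = 2.469432, Gamma_vuu = 0.000000, Gamma_vuv = -0.124600, Gamma_vvv = 0.000000; k4 = (-0.216904, 0.496809, -0.609502, -0.026854)
  Y <- Y + (h/6)(k1 + 2k2 + 2k3 + k4): u = -0.5257, v = -0.6752, du/dtau = -0.2169, dv/dtau = 0.4968

Answer: u = -0.5257, v = -0.6752, du/dtau = -0.2169, dv/dtau = 0.4968


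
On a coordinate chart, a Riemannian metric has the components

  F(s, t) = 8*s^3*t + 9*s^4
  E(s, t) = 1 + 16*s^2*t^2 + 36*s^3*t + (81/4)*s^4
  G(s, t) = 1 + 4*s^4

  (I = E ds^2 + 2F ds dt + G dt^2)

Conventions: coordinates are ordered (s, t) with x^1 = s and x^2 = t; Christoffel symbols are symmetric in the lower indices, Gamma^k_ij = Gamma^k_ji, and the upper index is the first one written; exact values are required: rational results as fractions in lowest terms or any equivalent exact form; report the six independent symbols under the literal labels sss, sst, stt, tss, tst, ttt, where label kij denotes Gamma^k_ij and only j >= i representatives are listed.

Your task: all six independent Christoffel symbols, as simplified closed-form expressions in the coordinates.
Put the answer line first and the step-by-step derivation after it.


Answer: Gamma_sss = (162*s^3 + 216*s^2*t + 64*s*t^2)/(97*s^4 + 144*s^3*t + 64*s^2*t^2 + 4), Gamma_sst = (72*s^3 + 64*s^2*t)/(97*s^4 + 144*s^3*t + 64*s^2*t^2 + 4), Gamma_stt = 0, Gamma_tss = (72*s^3 + 32*s^2*t)/(97*s^4 + 144*s^3*t + 64*s^2*t^2 + 4), Gamma_tst = 32*s^3/(97*s^4 + 144*s^3*t + 64*s^2*t^2 + 4), Gamma_ttt = 0

E = 1 + 16*s^2*t^2 + 36*s^3*t + (81/4)*s^4; F = 8*s^3*t + 9*s^4; G = 1 + 4*s^4
Gamma^k_ij = (1/2) g^{kl} (d_i g_jl + d_j g_il - d_l g_ij), with g^inv = (1/(EG-F^2)) [[G, -F], [-F, E]]
first partials: E_s = 32*s*t^2 + 108*s^2*t + 81*s^3, E_t = 32*s^2*t + 36*s^3, F_s = 24*s^2*t + 36*s^3, F_t = 8*s^3, G_s = 16*s^3, G_t = 0
D = EG - F^2 = 1 + 16*s^2*t^2 + 36*s^3*t + (97/4)*s^4
expanded: Gamma^s_ss = (G E_s - 2F F_s + F E_t)/(2D), Gamma^s_st = (G E_t - F G_s)/(2D), Gamma^s_tt = (2G F_t - G G_s - F G_t)/(2D), Gamma^t_ss = (2E F_s - E E_t - F E_s)/(2D), Gamma^t_st = (E G_s - F E_t)/(2D), Gamma^t_tt = (E G_t - 2F F_t + F G_s)/(2D); substitute and cancel common factors


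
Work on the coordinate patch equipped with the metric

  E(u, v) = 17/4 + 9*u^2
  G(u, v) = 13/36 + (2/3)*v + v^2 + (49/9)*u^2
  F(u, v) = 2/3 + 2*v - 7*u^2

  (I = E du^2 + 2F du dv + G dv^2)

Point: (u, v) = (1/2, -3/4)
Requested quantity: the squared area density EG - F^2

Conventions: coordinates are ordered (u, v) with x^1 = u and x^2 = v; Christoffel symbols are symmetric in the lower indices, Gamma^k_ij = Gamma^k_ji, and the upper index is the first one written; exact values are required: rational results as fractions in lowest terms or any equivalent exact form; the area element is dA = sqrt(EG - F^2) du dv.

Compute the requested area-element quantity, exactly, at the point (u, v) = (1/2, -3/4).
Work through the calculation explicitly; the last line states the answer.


E = 13/2, F = -31/12, G = 257/144; EG - F^2 = 473/96

Answer: EG - F^2 = 473/96


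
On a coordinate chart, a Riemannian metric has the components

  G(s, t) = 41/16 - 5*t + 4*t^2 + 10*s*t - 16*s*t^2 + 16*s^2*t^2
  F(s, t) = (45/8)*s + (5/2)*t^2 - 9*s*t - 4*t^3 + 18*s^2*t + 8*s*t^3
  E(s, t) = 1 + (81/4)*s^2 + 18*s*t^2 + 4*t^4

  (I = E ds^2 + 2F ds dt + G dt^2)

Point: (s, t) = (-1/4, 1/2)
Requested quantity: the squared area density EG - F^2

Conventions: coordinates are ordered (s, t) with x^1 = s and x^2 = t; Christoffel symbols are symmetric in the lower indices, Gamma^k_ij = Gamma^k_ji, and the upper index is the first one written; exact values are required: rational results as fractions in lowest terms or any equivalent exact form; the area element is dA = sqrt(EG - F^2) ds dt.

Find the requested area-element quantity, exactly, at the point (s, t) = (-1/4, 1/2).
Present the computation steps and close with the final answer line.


E = 89/64, F = 5/32, G = 17/16; EG - F^2 = 93/64

Answer: EG - F^2 = 93/64


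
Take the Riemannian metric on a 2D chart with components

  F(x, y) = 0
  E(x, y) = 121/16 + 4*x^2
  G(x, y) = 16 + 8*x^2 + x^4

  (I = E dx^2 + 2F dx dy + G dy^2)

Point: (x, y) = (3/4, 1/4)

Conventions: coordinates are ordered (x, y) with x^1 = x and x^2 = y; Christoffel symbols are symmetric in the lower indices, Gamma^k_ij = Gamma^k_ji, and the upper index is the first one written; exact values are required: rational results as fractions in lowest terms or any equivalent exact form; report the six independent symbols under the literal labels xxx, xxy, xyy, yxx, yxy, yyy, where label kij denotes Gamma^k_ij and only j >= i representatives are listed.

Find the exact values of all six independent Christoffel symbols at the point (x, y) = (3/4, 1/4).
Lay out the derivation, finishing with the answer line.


E = 157/16, F = 0, G = 5329/256 at the point
E_x = 6, E_y = 0, F_x = 0, F_y = 0, G_x = 219/16, G_y = 0
EG - F^2 = 836653/4096;  g^inv = (4096/836653) * [[5329/256, 0], [0, 157/16]]
first-kind symbols [ij,l] = (1/2)(d_i g_jl + d_j g_il - d_l g_ij): [xx,x] = E_x/2 = 3, [xx,y] = F_x - E_y/2 = 0, [xy,x] = E_y/2 = 0, [xy,y] = G_x/2 = 219/32, [yy,x] = F_y - G_x/2 = -219/32, [yy,y] = G_y/2 = 0
Gamma^x_ij = (G*[ij,x] - F*[ij,y])/(EG - F^2), Gamma^y_ij = (E*[ij,y] - F*[ij,x])/(EG - F^2)

Answer: Gamma_xxx = 48/157, Gamma_xxy = 0, Gamma_xyy = -219/314, Gamma_yxx = 0, Gamma_yxy = 24/73, Gamma_yyy = 0


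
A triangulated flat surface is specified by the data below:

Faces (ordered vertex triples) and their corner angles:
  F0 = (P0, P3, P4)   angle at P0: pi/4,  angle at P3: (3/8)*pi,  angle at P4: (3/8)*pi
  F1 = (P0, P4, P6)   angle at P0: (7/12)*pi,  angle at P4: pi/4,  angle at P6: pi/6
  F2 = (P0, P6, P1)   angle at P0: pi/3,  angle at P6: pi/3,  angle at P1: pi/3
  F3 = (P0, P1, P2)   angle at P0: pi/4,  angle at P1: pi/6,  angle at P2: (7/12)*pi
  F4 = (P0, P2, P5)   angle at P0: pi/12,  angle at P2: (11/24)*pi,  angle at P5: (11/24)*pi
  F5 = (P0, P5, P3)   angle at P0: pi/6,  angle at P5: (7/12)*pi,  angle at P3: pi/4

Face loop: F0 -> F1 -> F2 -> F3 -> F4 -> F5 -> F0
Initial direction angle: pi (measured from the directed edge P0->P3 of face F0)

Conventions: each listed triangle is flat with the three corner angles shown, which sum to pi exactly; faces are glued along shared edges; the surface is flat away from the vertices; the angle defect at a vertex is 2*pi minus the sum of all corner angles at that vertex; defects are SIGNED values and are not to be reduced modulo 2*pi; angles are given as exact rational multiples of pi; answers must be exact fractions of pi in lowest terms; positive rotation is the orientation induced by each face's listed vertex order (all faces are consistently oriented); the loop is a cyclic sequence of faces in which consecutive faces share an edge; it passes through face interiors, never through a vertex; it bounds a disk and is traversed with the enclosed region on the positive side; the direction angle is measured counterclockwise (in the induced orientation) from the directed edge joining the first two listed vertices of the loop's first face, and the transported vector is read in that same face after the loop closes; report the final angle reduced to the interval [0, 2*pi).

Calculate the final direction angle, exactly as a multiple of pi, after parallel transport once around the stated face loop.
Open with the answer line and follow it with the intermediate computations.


Answer: final direction angle = (4/3)*pi

enclosed vertex P0: corner angles sum to (5/3)*pi, defect = 2*pi - (5/3)*pi = pi/3
the final direction is the initial angle plus the enclosed defects, taken mod 2*pi in the induced orientation
final angle = pi + pi/3 = (4/3)*pi (mod 2*pi)


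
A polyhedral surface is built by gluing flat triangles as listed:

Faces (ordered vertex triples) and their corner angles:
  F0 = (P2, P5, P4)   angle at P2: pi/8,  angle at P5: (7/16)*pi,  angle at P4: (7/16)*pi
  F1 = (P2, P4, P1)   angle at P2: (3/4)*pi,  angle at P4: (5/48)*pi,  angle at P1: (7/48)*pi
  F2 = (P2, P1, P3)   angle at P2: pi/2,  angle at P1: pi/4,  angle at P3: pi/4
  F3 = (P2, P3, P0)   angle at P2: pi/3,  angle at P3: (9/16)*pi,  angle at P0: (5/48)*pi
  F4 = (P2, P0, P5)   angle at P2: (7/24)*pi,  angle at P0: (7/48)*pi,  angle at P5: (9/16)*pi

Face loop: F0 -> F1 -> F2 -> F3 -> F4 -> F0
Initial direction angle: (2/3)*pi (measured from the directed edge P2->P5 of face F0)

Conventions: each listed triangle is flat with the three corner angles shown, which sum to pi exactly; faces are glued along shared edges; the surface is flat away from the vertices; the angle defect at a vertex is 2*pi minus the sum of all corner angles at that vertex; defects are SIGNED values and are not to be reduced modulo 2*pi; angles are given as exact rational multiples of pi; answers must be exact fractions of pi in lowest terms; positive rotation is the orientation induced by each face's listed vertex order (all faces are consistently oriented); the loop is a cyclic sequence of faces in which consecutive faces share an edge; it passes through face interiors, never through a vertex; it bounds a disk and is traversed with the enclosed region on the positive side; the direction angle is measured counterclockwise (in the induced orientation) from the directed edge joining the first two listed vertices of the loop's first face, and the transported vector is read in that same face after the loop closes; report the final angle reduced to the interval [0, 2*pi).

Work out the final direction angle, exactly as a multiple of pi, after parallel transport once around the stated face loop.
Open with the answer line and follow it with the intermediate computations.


Answer: final direction angle = (2/3)*pi

enclosed vertex P2: corner angles sum to 2*pi, defect = 2*pi - 2*pi = 0
by Gauss-Bonnet the loop rotates the vector by the enclosed defect sum (positive orientation, mod 2*pi)
final angle = (2/3)*pi + 0 = (2/3)*pi (mod 2*pi)


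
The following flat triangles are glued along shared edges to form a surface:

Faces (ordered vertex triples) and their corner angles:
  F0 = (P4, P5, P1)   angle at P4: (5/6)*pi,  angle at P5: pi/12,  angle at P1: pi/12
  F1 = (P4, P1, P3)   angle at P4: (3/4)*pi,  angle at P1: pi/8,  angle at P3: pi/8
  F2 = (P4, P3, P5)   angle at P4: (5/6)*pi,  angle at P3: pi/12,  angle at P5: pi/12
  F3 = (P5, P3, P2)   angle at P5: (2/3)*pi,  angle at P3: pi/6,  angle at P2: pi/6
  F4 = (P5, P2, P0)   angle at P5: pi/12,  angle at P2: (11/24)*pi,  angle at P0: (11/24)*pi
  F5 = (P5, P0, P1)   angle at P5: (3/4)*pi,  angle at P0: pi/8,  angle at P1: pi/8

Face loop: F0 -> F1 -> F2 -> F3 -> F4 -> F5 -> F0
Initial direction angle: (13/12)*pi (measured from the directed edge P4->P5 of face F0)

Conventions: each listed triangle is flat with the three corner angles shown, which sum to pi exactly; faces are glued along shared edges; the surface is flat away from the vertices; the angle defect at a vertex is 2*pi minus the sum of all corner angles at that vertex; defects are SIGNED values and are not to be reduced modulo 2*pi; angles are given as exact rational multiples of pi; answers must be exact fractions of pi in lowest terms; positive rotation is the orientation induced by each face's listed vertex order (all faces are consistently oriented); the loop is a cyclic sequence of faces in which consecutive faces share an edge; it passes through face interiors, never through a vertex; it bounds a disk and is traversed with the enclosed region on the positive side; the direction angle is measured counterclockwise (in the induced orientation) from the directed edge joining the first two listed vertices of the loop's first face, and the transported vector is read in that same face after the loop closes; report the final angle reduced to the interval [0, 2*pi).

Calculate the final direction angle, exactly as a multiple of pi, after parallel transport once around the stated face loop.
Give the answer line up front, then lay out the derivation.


Answer: final direction angle = pi

enclosed vertex P4: corner angles sum to (29/12)*pi, defect = 2*pi - (29/12)*pi = (-5/12)*pi
enclosed vertex P5: corner angles sum to (5/3)*pi, defect = 2*pi - (5/3)*pi = pi/3
summing the enclosed defects onto the initial angle, mod 2*pi in the induced orientation:
final angle = (13/12)*pi - pi/12 = pi (mod 2*pi)


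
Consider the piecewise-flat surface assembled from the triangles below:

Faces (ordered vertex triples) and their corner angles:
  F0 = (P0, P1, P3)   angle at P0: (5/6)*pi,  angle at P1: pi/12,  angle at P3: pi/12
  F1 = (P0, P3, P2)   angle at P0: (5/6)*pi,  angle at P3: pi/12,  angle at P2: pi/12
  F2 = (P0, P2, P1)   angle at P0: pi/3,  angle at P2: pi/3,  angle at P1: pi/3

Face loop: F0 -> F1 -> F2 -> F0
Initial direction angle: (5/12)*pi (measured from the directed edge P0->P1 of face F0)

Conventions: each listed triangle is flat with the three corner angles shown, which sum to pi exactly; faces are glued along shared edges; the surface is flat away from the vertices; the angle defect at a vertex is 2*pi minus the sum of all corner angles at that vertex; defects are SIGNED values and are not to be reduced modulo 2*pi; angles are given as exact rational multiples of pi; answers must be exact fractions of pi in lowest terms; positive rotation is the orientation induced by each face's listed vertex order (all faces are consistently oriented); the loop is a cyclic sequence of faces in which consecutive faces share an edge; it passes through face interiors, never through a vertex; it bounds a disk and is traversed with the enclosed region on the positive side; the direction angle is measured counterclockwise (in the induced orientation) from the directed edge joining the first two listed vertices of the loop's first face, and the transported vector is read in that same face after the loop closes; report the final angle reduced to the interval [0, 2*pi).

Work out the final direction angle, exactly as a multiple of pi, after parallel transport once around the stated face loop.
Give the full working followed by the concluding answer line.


enclosed vertex P0: corner angles sum to 2*pi, defect = 2*pi - 2*pi = 0
adding the enclosed defects to the starting angle (mod 2*pi, induced orientation) gives the holonomy
final angle = (5/12)*pi + 0 = (5/12)*pi (mod 2*pi)

Answer: final direction angle = (5/12)*pi


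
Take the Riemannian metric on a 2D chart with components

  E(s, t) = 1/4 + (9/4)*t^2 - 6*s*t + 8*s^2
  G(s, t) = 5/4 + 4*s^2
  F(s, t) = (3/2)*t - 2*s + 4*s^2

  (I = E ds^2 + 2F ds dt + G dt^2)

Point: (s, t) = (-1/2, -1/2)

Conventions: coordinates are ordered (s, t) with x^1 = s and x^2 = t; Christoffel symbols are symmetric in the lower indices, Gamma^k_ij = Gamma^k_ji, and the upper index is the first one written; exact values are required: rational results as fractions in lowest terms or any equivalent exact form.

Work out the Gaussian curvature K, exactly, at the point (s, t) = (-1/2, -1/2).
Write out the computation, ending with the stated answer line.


E = 21/16, F = 5/4, G = 9/4, EG - F^2 = 89/64 at the point
E_s = -5, E_t = 3/4, F_s = -6, F_t = 3/2, G_s = -4, G_t = 0
E_tt = 9/2, F_st = 0, G_ss = 8
The intrinsic route: Brioschi's K = (det M1 - det M2)/(EG - F^2)^2.
M1 = [[-E_tt/2 + F_st - G_ss/2, E_s/2, F_s - E_t/2], [F_t - G_s/2, E, F], [G_t/2, F, G]] = [[-25/4, -5/2, -51/8], [7/2, 21/16, 5/4], [0, 5/4, 9/4]]; det M1 = -4325/256
M2 = [[0, E_t/2, G_s/2], [E_t/2, E, F], [G_s/2, F, G]] = [[0, 3/8, -2], [3/8, 21/16, 5/4], [-2, 5/4, 9/4]]; det M2 = -1905/256
det M1 - det M2 = -605/64; K = -605/64 / (89/64)^2 = -38720/7921

Answer: K = -38720/7921


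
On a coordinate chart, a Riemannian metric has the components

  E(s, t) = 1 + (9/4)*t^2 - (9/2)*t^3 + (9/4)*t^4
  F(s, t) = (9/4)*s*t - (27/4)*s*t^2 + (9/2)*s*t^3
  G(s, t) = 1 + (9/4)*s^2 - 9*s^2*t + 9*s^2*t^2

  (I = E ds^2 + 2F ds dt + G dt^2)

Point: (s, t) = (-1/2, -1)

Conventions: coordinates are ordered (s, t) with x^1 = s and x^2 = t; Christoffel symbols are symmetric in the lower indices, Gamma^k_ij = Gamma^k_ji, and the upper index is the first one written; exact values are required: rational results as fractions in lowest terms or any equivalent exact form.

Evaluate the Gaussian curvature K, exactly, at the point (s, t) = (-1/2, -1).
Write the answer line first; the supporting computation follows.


Answer: K = -5184/58081

E = 10, F = 27/4, G = 97/16, EG - F^2 = 241/16 at the point
E_s = 0, E_t = -27, F_s = -27/2, F_t = -117/8, G_s = -81/4, G_t = -27/4
E_tt = 117/2, F_st = 117/4, G_ss = 81/2
Compute both Brioschi determinants and normalise by (EG - F^2)^2.
M1 = [[-E_tt/2 + F_st - G_ss/2, E_s/2, F_s - E_t/2], [F_t - G_s/2, E, F], [G_t/2, F, G]] = [[-81/4, 0, 0], [-9/2, 10, 27/4], [-27/8, 27/4, 97/16]]; det M1 = -19521/64
M2 = [[0, E_t/2, G_s/2], [E_t/2, E, F], [G_s/2, F, G]] = [[0, -27/2, -81/8], [-27/2, 10, 27/4], [-81/8, 27/4, 97/16]]; det M2 = -18225/64
det M1 - det M2 = -81/4; K = -81/4 / (241/16)^2 = -5184/58081


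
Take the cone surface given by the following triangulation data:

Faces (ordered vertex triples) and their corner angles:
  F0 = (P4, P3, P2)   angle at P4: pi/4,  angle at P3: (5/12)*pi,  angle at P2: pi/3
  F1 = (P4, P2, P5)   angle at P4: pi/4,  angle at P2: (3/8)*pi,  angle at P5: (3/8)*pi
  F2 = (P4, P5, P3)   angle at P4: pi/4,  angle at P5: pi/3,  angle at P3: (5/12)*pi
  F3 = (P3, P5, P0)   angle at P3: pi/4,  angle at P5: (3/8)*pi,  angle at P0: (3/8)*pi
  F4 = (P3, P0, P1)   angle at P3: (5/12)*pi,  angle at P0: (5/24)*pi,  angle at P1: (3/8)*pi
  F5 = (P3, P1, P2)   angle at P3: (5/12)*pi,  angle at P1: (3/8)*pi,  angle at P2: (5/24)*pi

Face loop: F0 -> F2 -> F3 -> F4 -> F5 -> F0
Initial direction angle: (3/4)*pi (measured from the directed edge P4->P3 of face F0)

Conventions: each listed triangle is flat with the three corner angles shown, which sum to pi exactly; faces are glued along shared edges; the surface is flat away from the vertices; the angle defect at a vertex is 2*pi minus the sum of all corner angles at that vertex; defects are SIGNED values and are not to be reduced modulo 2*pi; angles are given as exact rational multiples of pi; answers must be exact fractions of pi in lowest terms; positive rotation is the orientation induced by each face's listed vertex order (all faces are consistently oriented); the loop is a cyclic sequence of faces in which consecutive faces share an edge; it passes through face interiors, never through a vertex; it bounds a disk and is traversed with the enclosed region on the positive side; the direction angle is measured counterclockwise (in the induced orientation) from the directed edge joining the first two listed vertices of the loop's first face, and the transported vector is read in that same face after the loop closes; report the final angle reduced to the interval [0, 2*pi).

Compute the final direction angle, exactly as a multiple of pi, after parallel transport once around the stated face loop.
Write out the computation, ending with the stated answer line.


enclosed vertex P3: corner angles sum to (23/12)*pi, defect = 2*pi - (23/12)*pi = pi/12
adding the enclosed defects to the starting angle (mod 2*pi, induced orientation) gives the holonomy
final angle = (3/4)*pi + pi/12 = (5/6)*pi (mod 2*pi)

Answer: final direction angle = (5/6)*pi


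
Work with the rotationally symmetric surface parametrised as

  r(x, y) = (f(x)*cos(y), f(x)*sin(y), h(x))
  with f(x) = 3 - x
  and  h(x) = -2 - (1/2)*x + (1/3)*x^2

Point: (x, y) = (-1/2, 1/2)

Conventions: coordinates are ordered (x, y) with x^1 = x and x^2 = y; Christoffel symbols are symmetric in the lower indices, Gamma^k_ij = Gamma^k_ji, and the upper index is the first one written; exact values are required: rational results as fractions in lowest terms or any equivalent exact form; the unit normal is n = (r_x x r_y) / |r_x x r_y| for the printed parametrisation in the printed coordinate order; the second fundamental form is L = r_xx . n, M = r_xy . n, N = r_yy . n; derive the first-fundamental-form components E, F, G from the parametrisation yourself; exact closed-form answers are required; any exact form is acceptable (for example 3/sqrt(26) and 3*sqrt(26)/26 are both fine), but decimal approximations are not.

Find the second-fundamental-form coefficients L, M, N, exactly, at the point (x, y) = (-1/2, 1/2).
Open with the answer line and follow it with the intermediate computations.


Answer: L = -4*sqrt(61)/61, M = 0, N = -35*sqrt(61)/122

f = 7/2, f' = -1, f'' = 0, h' = -5/6, h'' = 2/3
E = 61/36, F = 0, G = 49/4; answer radicand W^2 = 61/36
unnormalised second-form numerators: l = -2/3, m = 0, n = -35/12; L = l/sqrt(61/36), and similarly M = m/sqrt(W^2), N = n/sqrt(W^2)


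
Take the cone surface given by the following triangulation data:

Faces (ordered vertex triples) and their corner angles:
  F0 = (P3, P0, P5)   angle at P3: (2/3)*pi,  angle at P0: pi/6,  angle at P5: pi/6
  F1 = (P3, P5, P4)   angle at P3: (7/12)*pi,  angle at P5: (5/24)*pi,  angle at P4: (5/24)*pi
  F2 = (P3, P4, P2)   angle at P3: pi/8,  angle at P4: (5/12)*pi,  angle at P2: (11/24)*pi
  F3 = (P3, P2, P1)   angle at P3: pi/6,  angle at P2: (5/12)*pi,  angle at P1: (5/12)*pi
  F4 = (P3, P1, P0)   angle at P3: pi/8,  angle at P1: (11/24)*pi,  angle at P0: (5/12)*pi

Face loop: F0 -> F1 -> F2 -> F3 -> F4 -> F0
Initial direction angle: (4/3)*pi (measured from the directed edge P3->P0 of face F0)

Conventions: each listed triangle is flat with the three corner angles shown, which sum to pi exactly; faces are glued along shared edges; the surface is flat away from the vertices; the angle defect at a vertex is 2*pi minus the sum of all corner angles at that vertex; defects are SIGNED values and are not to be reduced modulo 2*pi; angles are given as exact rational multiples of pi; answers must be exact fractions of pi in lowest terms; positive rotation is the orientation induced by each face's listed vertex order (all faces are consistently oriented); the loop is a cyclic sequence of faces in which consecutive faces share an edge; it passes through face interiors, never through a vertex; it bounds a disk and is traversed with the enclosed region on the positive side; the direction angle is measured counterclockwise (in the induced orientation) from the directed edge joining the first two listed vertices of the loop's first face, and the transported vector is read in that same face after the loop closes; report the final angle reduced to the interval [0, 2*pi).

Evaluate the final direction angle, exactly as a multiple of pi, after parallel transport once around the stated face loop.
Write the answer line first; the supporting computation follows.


Answer: final direction angle = (5/3)*pi

enclosed vertex P3: corner angles sum to (5/3)*pi, defect = 2*pi - (5/3)*pi = pi/3
by Gauss-Bonnet the loop rotates the vector by the enclosed defect sum (positive orientation, mod 2*pi)
final angle = (4/3)*pi + pi/3 = (5/3)*pi (mod 2*pi)


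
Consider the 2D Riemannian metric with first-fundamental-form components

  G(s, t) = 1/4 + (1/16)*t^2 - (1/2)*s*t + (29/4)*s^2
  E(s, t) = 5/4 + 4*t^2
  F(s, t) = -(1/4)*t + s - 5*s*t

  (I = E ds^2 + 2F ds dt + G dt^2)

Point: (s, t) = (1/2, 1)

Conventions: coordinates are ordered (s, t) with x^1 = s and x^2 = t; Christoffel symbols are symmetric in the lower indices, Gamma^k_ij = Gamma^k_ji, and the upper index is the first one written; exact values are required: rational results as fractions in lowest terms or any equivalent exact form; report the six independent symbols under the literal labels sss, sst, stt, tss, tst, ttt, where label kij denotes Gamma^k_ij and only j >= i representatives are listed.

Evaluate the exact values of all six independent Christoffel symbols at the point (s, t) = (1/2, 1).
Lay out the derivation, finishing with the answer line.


E = 21/4, F = -9/4, G = 15/8 at the point
E_s = 0, E_t = 8, F_s = -4, F_t = -11/4, G_s = 27/4, G_t = -1/8
EG - F^2 = 153/32;  g^inv = (32/153) * [[15/8, 9/4], [9/4, 21/4]]
first-kind symbols [ij,l] = (1/2)(d_i g_jl + d_j g_il - d_l g_ij): [ss,s] = E_s/2 = 0, [ss,t] = F_s - E_t/2 = -8, [st,s] = E_t/2 = 4, [st,t] = G_s/2 = 27/8, [tt,s] = F_t - G_s/2 = -49/8, [tt,t] = G_t/2 = -1/16
Gamma^s_ij = (G*[ij,s] - F*[ij,t])/(EG - F^2), Gamma^t_ij = (E*[ij,t] - F*[ij,s])/(EG - F^2)

Answer: Gamma_sss = -64/17, Gamma_sst = 161/51, Gamma_stt = -124/51, Gamma_tss = -448/51, Gamma_tst = 95/17, Gamma_ttt = -301/102
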